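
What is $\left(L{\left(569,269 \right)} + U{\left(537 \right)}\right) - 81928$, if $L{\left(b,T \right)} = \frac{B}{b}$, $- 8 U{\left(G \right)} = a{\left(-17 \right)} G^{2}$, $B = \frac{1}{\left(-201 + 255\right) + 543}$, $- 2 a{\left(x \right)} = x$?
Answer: $- \frac{2110553711837}{5435088} \approx -3.8832 \cdot 10^{5}$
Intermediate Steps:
$a{\left(x \right)} = - \frac{x}{2}$
$B = \frac{1}{597}$ ($B = \frac{1}{54 + 543} = \frac{1}{597} \approx 0.001675$)
$U{\left(G \right)} = - \frac{17 G^{2}}{16}$ ($U{\left(G \right)} = - \frac{\left(- \frac{1}{2}\right) \left(-17\right) G^{2}}{8} = - \frac{\frac{17}{2} G^{2}}{8} = - \frac{17 G^{2}}{16}$)
$L{\left(b,T \right)} = \frac{1}{597 b}$
$\left(L{\left(569,269 \right)} + U{\left(537 \right)}\right) - 81928 = \left(\frac{1}{597 \cdot 569} - \frac{17 \cdot 537^{2}}{16}\right) - 81928 = \left(\frac{1}{597} \cdot \frac{1}{569} - \frac{4902273}{16}\right) - 81928 = \left(\frac{1}{339693} - \frac{4902273}{16}\right) - 81928 = - \frac{1665267822173}{5435088} - 81928 = - \frac{2110553711837}{5435088}$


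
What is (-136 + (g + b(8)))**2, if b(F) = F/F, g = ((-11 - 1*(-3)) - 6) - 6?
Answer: 24025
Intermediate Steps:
g = -20 (g = ((-11 + 3) - 6) - 6 = (-8 - 6) - 6 = -14 - 6 = -20)
b(F) = 1
(-136 + (g + b(8)))**2 = (-136 + (-20 + 1))**2 = (-136 - 19)**2 = (-155)**2 = 24025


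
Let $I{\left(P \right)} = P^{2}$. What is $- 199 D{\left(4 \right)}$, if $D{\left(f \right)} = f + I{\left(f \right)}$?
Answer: $-3980$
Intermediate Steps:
$D{\left(f \right)} = f + f^{2}$
$- 199 D{\left(4 \right)} = - 199 \cdot 4 \left(1 + 4\right) = - 199 \cdot 4 \cdot 5 = \left(-199\right) 20 = -3980$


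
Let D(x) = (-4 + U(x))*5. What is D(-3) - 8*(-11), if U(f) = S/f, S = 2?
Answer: 194/3 ≈ 64.667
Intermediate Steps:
U(f) = 2/f
D(x) = -20 + 10/x (D(x) = (-4 + 2/x)*5 = -20 + 10/x)
D(-3) - 8*(-11) = (-20 + 10/(-3)) - 8*(-11) = (-20 + 10*(-⅓)) + 88 = (-20 - 10/3) + 88 = -70/3 + 88 = 194/3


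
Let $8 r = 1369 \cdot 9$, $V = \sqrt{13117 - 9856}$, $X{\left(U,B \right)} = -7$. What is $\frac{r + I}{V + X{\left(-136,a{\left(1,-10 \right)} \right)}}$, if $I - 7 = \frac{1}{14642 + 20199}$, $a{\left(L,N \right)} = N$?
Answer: $\frac{3018589455}{895274336} + \frac{431227065 \sqrt{3261}}{895274336} \approx 30.878$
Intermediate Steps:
$V = \sqrt{3261} \approx 57.105$
$r = \frac{12321}{8}$ ($r = \frac{1369 \cdot 9}{8} = \frac{1}{8} \cdot 12321 = \frac{12321}{8} \approx 1540.1$)
$I = \frac{243888}{34841}$ ($I = 7 + \frac{1}{14642 + 20199} = 7 + \frac{1}{34841} = \frac{243888}{34841} \approx 7.0$)
$\frac{r + I}{V + X{\left(-136,a{\left(1,-10 \right)} \right)}} = \frac{\frac{12321}{8} + \frac{243888}{34841}}{\sqrt{3261} - 7} = \frac{431227065}{278728 \left(-7 + \sqrt{3261}\right)}$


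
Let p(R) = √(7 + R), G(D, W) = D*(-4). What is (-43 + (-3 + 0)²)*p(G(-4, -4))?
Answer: -34*√23 ≈ -163.06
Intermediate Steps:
G(D, W) = -4*D
(-43 + (-3 + 0)²)*p(G(-4, -4)) = (-43 + (-3 + 0)²)*√(7 - 4*(-4)) = (-43 + (-3)²)*√(7 + 16) = (-43 + 9)*√23 = -34*√23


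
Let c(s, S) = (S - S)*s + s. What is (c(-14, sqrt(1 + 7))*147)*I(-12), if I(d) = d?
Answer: 24696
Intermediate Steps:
c(s, S) = s (c(s, S) = 0*s + s = 0 + s = s)
(c(-14, sqrt(1 + 7))*147)*I(-12) = -14*147*(-12) = -2058*(-12) = 24696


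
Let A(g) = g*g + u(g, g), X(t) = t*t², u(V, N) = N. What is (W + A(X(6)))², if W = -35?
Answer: 2193704569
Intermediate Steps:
X(t) = t³
A(g) = g + g² (A(g) = g*g + g = g² + g = g + g²)
(W + A(X(6)))² = (-35 + 6³*(1 + 6³))² = (-35 + 216*(1 + 216))² = (-35 + 216*217)² = (-35 + 46872)² = 46837² = 2193704569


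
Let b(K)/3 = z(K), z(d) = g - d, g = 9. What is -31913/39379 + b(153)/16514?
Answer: -272011505/325152403 ≈ -0.83657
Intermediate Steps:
z(d) = 9 - d
b(K) = 27 - 3*K (b(K) = 3*(9 - K) = 27 - 3*K)
-31913/39379 + b(153)/16514 = -31913/39379 + (27 - 3*153)/16514 = -31913*1/39379 + (27 - 459)*(1/16514) = -31913/39379 - 432*1/16514 = -31913/39379 - 216/8257 = -272011505/325152403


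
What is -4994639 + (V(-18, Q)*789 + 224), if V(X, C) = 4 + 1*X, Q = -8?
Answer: -5005461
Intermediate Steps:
V(X, C) = 4 + X
-4994639 + (V(-18, Q)*789 + 224) = -4994639 + ((4 - 18)*789 + 224) = -4994639 + (-14*789 + 224) = -4994639 + (-11046 + 224) = -4994639 - 10822 = -5005461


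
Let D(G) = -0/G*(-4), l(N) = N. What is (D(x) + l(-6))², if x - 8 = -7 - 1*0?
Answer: 36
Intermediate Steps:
x = 1 (x = 8 + (-7 - 1*0) = 8 + (-7 + 0) = 8 - 7 = 1)
D(G) = 0 (D(G) = -4*0*(-4) = 0*(-4) = 0)
(D(x) + l(-6))² = (0 - 6)² = (-6)² = 36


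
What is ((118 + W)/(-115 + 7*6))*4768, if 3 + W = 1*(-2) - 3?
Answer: -524480/73 ≈ -7184.7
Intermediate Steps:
W = -8 (W = -3 + (1*(-2) - 3) = -3 + (-2 - 3) = -3 - 5 = -8)
((118 + W)/(-115 + 7*6))*4768 = ((118 - 8)/(-115 + 7*6))*4768 = (110/(-115 + 42))*4768 = (110/(-73))*4768 = (110*(-1/73))*4768 = -110/73*4768 = -524480/73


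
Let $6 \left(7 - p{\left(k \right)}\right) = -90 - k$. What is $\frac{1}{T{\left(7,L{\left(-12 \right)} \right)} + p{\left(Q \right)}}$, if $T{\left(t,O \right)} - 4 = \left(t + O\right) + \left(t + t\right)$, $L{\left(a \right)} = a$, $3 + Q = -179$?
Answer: $\frac{3}{14} \approx 0.21429$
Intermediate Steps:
$Q = -182$ ($Q = -3 - 179 = -182$)
$p{\left(k \right)} = 22 + \frac{k}{6}$ ($p{\left(k \right)} = 7 - \frac{-90 - k}{6} = 7 + \left(15 + \frac{k}{6}\right) = 22 + \frac{k}{6}$)
$T{\left(t,O \right)} = 4 + O + 3 t$ ($T{\left(t,O \right)} = 4 + \left(\left(t + O\right) + \left(t + t\right)\right) = 4 + \left(\left(O + t\right) + 2 t\right) = 4 + \left(O + 3 t\right) = 4 + O + 3 t$)
$\frac{1}{T{\left(7,L{\left(-12 \right)} \right)} + p{\left(Q \right)}} = \frac{1}{\left(4 - 12 + 3 \cdot 7\right) + \left(22 + \frac{1}{6} \left(-182\right)\right)} = \frac{1}{\left(4 - 12 + 21\right) + \left(22 - \frac{91}{3}\right)} = \frac{1}{13 - \frac{25}{3}} = \frac{1}{\frac{14}{3}} = \frac{3}{14}$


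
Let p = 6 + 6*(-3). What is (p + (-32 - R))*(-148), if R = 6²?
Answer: 11840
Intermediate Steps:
R = 36
p = -12 (p = 6 - 18 = -12)
(p + (-32 - R))*(-148) = (-12 + (-32 - 1*36))*(-148) = (-12 + (-32 - 36))*(-148) = (-12 - 68)*(-148) = -80*(-148) = 11840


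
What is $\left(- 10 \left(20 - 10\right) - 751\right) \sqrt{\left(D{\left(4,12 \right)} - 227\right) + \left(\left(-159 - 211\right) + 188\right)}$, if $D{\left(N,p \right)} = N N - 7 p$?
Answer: $- 2553 i \sqrt{53} \approx - 18586.0 i$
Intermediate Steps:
$D{\left(N,p \right)} = N^{2} - 7 p$
$\left(- 10 \left(20 - 10\right) - 751\right) \sqrt{\left(D{\left(4,12 \right)} - 227\right) + \left(\left(-159 - 211\right) + 188\right)} = \left(- 10 \left(20 - 10\right) - 751\right) \sqrt{\left(\left(4^{2} - 84\right) - 227\right) + \left(\left(-159 - 211\right) + 188\right)} = \left(\left(-10\right) 10 - 751\right) \sqrt{\left(\left(16 - 84\right) - 227\right) + \left(-370 + 188\right)} = \left(-100 - 751\right) \sqrt{\left(-68 - 227\right) - 182} = - 851 \sqrt{-295 - 182} = - 851 \sqrt{-477} = - 851 \cdot 3 i \sqrt{53} = - 2553 i \sqrt{53}$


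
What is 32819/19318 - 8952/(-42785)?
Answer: 1577095651/826520630 ≈ 1.9081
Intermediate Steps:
32819/19318 - 8952/(-42785) = 32819*(1/19318) - 8952*(-1/42785) = 32819/19318 + 8952/42785 = 1577095651/826520630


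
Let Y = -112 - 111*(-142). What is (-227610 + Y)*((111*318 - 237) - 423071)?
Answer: 82242599600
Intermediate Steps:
Y = 15650 (Y = -112 + 15762 = 15650)
(-227610 + Y)*((111*318 - 237) - 423071) = (-227610 + 15650)*((111*318 - 237) - 423071) = -211960*((35298 - 237) - 423071) = -211960*(35061 - 423071) = -211960*(-388010) = 82242599600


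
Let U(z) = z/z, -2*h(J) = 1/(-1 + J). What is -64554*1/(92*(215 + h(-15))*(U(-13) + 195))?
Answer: -18444/1107841 ≈ -0.016649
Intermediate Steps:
h(J) = -1/(2*(-1 + J))
U(z) = 1
-64554*1/(92*(215 + h(-15))*(U(-13) + 195)) = -64554*1/(92*(1 + 195)*(215 - 1/(-2 + 2*(-15)))) = -64554*1/(18032*(215 - 1/(-2 - 30))) = -64554*1/(18032*(215 - 1/(-32))) = -64554*1/(18032*(215 - 1*(-1/32))) = -64554*1/(18032*(215 + 1/32)) = -64554/(((6881/32)*196)*92) = -64554/((337169/8)*92) = -64554/7754887/2 = -64554*2/7754887 = -18444/1107841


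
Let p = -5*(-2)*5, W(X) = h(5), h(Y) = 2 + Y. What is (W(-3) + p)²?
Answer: 3249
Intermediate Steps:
W(X) = 7 (W(X) = 2 + 5 = 7)
p = 50 (p = 10*5 = 50)
(W(-3) + p)² = (7 + 50)² = 57² = 3249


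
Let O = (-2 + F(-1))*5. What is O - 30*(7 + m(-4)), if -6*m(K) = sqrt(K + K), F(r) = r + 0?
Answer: -225 + 10*I*sqrt(2) ≈ -225.0 + 14.142*I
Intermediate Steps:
F(r) = r
m(K) = -sqrt(2)*sqrt(K)/6 (m(K) = -sqrt(K + K)/6 = -sqrt(2)*sqrt(K)/6)
O = -15 (O = (-2 - 1)*5 = -3*5 = -15)
O - 30*(7 + m(-4)) = -15 - 30*(7 - sqrt(2)*sqrt(-4)/6) = -15 - 30*(7 - sqrt(2)*2*I/6) = -15 - 30*(7 - I*sqrt(2)/3) = -15 + (-210 + 10*I*sqrt(2)) = -225 + 10*I*sqrt(2)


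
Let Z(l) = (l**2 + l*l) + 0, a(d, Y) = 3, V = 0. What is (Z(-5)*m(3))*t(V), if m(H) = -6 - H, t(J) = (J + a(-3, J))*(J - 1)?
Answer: 1350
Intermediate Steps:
Z(l) = 2*l**2 (Z(l) = (l**2 + l**2) + 0 = 2*l**2 + 0 = 2*l**2)
t(J) = (-1 + J)*(3 + J) (t(J) = (J + 3)*(J - 1) = (3 + J)*(-1 + J) = (-1 + J)*(3 + J))
(Z(-5)*m(3))*t(V) = ((2*(-5)**2)*(-6 - 1*3))*(-3 + 0**2 + 2*0) = ((2*25)*(-6 - 3))*(-3 + 0 + 0) = (50*(-9))*(-3) = -450*(-3) = 1350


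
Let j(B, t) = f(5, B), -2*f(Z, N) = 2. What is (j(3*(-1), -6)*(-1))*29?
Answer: 29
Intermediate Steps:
f(Z, N) = -1 (f(Z, N) = -1/2*2 = -1)
j(B, t) = -1
(j(3*(-1), -6)*(-1))*29 = -1*(-1)*29 = 1*29 = 29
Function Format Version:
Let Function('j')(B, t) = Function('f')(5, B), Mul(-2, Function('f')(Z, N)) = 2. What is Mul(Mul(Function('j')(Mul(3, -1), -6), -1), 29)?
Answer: 29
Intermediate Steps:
Function('f')(Z, N) = -1 (Function('f')(Z, N) = Mul(Rational(-1, 2), 2) = -1)
Function('j')(B, t) = -1
Mul(Mul(Function('j')(Mul(3, -1), -6), -1), 29) = Mul(Mul(-1, -1), 29) = Mul(1, 29) = 29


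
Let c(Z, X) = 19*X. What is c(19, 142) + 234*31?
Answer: 9952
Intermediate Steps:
c(19, 142) + 234*31 = 19*142 + 234*31 = 2698 + 7254 = 9952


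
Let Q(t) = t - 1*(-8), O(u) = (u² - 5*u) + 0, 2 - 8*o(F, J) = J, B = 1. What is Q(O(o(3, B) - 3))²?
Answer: 3845521/4096 ≈ 938.85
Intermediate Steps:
o(F, J) = ¼ - J/8
O(u) = u² - 5*u
Q(t) = 8 + t (Q(t) = t + 8 = 8 + t)
Q(O(o(3, B) - 3))² = (8 + ((¼ - ⅛*1) - 3)*(-5 + ((¼ - ⅛*1) - 3)))² = (8 + ((¼ - ⅛) - 3)*(-5 + ((¼ - ⅛) - 3)))² = (8 + (⅛ - 3)*(-5 + (⅛ - 3)))² = (8 - 23*(-5 - 23/8)/8)² = (8 - 23/8*(-63/8))² = (8 + 1449/64)² = (1961/64)² = 3845521/4096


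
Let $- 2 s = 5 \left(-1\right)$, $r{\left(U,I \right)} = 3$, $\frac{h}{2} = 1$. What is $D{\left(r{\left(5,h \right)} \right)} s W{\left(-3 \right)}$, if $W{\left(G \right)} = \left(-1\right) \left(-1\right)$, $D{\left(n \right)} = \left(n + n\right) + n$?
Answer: $\frac{45}{2} \approx 22.5$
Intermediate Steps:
$h = 2$ ($h = 2 \cdot 1 = 2$)
$D{\left(n \right)} = 3 n$ ($D{\left(n \right)} = 2 n + n = 3 n$)
$s = \frac{5}{2}$ ($s = - \frac{5 \left(-1\right)}{2} = \left(- \frac{1}{2}\right) \left(-5\right) = \frac{5}{2} \approx 2.5$)
$W{\left(G \right)} = 1$
$D{\left(r{\left(5,h \right)} \right)} s W{\left(-3 \right)} = 3 \cdot 3 \cdot \frac{5}{2} \cdot 1 = 9 \cdot \frac{5}{2} \cdot 1 = \frac{45}{2} \cdot 1 = \frac{45}{2}$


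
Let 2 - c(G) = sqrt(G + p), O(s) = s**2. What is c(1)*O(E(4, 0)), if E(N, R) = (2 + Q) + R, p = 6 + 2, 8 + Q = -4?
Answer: -100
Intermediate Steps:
Q = -12 (Q = -8 - 4 = -12)
p = 8
E(N, R) = -10 + R (E(N, R) = (2 - 12) + R = -10 + R)
c(G) = 2 - sqrt(8 + G) (c(G) = 2 - sqrt(G + 8) = 2 - sqrt(8 + G))
c(1)*O(E(4, 0)) = (2 - sqrt(8 + 1))*(-10 + 0)**2 = (2 - sqrt(9))*(-10)**2 = (2 - 1*3)*100 = (2 - 3)*100 = -1*100 = -100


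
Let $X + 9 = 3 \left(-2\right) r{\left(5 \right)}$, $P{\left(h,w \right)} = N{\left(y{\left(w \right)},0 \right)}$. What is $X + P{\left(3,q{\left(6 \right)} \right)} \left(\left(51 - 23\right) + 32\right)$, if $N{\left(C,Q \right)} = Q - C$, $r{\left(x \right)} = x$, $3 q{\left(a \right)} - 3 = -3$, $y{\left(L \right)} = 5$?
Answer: $-339$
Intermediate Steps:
$q{\left(a \right)} = 0$ ($q{\left(a \right)} = 1 + \frac{1}{3} \left(-3\right) = 1 - 1 = 0$)
$P{\left(h,w \right)} = -5$ ($P{\left(h,w \right)} = 0 - 5 = -5$)
$X = -39$ ($X = -9 + 3 \left(-2\right) 5 = -9 - 30 = -39$)
$X + P{\left(3,q{\left(6 \right)} \right)} \left(\left(51 - 23\right) + 32\right) = -39 - 5 \left(\left(51 - 23\right) + 32\right) = -39 - 5 \left(28 + 32\right) = -39 - 300 = -339$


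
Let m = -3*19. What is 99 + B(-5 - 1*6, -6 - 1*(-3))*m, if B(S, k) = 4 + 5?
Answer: -414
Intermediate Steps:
m = -57
B(S, k) = 9
99 + B(-5 - 1*6, -6 - 1*(-3))*m = 99 + 9*(-57) = 99 - 513 = -414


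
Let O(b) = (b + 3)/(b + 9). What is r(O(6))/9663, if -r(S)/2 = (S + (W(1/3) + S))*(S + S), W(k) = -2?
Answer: 16/80525 ≈ 0.00019870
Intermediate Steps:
O(b) = (3 + b)/(9 + b)
r(S) = -4*S*(-2 + 2*S) (r(S) = -2*(S + (-2 + S))*(S + S) = -2*(-2 + 2*S)*2*S = -4*S*(-2 + 2*S))
r(O(6))/9663 = (8*((3 + 6)/(9 + 6))*(1 - (3 + 6)/(9 + 6)))/9663 = (8*(9/15)*(1 - 9/15))*(1/9663) = (8*((1/15)*9)*(1 - 9/15))*(1/9663) = (8*(⅗)*(1 - 1*⅗))*(1/9663) = (8*(⅗)*(1 - ⅗))*(1/9663) = (8*(⅗)*(⅖))*(1/9663) = (48/25)*(1/9663) = 16/80525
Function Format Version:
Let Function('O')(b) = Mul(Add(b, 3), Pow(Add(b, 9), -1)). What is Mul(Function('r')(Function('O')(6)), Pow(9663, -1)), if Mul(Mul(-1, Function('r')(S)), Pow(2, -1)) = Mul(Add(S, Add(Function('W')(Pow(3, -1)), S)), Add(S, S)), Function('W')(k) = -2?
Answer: Rational(16, 80525) ≈ 0.00019870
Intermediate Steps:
Function('O')(b) = Mul(Pow(Add(9, b), -1), Add(3, b)) (Function('O')(b) = Mul(Add(3, b), Pow(Add(9, b), -1)) = Mul(Pow(Add(9, b), -1), Add(3, b)))
Function('r')(S) = Mul(-4, S, Add(-2, Mul(2, S))) (Function('r')(S) = Mul(-2, Mul(Add(S, Add(-2, S)), Add(S, S))) = Mul(-2, Mul(Add(-2, Mul(2, S)), Mul(2, S))) = Mul(-2, Mul(2, S, Add(-2, Mul(2, S)))) = Mul(-4, S, Add(-2, Mul(2, S))))
Mul(Function('r')(Function('O')(6)), Pow(9663, -1)) = Mul(Mul(8, Mul(Pow(Add(9, 6), -1), Add(3, 6)), Add(1, Mul(-1, Mul(Pow(Add(9, 6), -1), Add(3, 6))))), Pow(9663, -1)) = Mul(Mul(8, Mul(Pow(15, -1), 9), Add(1, Mul(-1, Mul(Pow(15, -1), 9)))), Rational(1, 9663)) = Mul(Mul(8, Mul(Rational(1, 15), 9), Add(1, Mul(-1, Mul(Rational(1, 15), 9)))), Rational(1, 9663)) = Mul(Mul(8, Rational(3, 5), Add(1, Mul(-1, Rational(3, 5)))), Rational(1, 9663)) = Mul(Mul(8, Rational(3, 5), Add(1, Rational(-3, 5))), Rational(1, 9663)) = Mul(Mul(8, Rational(3, 5), Rational(2, 5)), Rational(1, 9663)) = Mul(Rational(48, 25), Rational(1, 9663)) = Rational(16, 80525)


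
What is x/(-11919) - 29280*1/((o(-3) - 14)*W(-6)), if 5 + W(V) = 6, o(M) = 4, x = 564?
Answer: 11632756/3973 ≈ 2928.0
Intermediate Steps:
W(V) = 1 (W(V) = -5 + 6 = 1)
x/(-11919) - 29280*1/((o(-3) - 14)*W(-6)) = 564/(-11919) - 29280/(4 - 14) = 564*(-1/11919) - 29280/((-10*1)) = -188/3973 - 29280/(-10) = -188/3973 - 29280*(-1/10) = -188/3973 + 2928 = 11632756/3973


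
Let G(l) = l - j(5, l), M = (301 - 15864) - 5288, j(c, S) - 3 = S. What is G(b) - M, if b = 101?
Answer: 20848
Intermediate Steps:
j(c, S) = 3 + S
M = -20851 (M = -15563 - 5288 = -20851)
G(l) = -3 (G(l) = l - (3 + l) = l + (-3 - l) = -3)
G(b) - M = -3 - 1*(-20851) = -3 + 20851 = 20848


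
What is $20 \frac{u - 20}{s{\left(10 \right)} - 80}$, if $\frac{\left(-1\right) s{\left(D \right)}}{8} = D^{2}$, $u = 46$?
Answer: $- \frac{13}{22} \approx -0.59091$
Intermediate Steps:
$s{\left(D \right)} = - 8 D^{2}$
$20 \frac{u - 20}{s{\left(10 \right)} - 80} = 20 \frac{46 - 20}{- 8 \cdot 10^{2} - 80} = 20 \frac{26}{\left(-8\right) 100 - 80} = 20 \frac{26}{-800 - 80} = 20 \frac{26}{-880} = 20 \cdot 26 \left(- \frac{1}{880}\right) = 20 \left(- \frac{13}{440}\right) = - \frac{13}{22}$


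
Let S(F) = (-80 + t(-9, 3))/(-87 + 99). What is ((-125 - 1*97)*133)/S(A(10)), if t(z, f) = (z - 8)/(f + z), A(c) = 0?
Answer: 2125872/463 ≈ 4591.5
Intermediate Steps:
t(z, f) = (-8 + z)/(f + z)
S(F) = -463/72 (S(F) = (-80 + (-8 - 9)/(3 - 9))/(-87 + 99) = (-80 - 17/(-6))/12 = (-80 - ⅙*(-17))*(1/12) = (-80 + 17/6)*(1/12) = -463/6*1/12 = -463/72)
((-125 - 1*97)*133)/S(A(10)) = ((-125 - 1*97)*133)/(-463/72) = ((-125 - 97)*133)*(-72/463) = -222*133*(-72/463) = -29526*(-72/463) = 2125872/463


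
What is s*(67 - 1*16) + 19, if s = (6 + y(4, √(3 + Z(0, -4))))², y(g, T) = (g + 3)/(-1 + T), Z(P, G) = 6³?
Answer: 22410178/11881 + 469455*√219/23762 ≈ 2178.6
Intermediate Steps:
Z(P, G) = 216
y(g, T) = (3 + g)/(-1 + T)
s = (6 + 7/(-1 + √219))² (s = (6 + (3 + 4)/(-1 + √(3 + 216)))² = (6 + 7/(-1 + √219))² ≈ 42.345)
s*(67 - 1*16) + 19 = (434989/11881 + 9205*√219/23762)*(67 - 1*16) + 19 = (434989/11881 + 9205*√219/23762)*(67 - 16) + 19 = (434989/11881 + 9205*√219/23762)*51 + 19 = (22184439/11881 + 469455*√219/23762) + 19 = 22410178/11881 + 469455*√219/23762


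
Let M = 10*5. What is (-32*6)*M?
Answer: -9600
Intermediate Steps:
M = 50
(-32*6)*M = -32*6*50 = -192*50 = -9600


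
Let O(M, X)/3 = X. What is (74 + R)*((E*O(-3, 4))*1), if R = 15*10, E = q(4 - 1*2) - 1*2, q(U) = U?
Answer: 0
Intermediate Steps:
O(M, X) = 3*X
E = 0 (E = (4 - 1*2) - 1*2 = (4 - 2) - 2 = 2 - 2 = 0)
R = 150
(74 + R)*((E*O(-3, 4))*1) = (74 + 150)*((0*(3*4))*1) = 224*((0*12)*1) = 224*(0*1) = 224*0 = 0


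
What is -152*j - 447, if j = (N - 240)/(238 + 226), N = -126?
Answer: -9486/29 ≈ -327.10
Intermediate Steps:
j = -183/232 (j = (-126 - 240)/(238 + 226) = -366/464 = -366*1/464 = -183/232 ≈ -0.78879)
-152*j - 447 = -152*(-183/232) - 447 = 3477/29 - 447 = -9486/29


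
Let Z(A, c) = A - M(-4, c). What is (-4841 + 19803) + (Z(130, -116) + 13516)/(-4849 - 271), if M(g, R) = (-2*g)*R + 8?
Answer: 38295437/2560 ≈ 14959.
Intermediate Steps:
M(g, R) = 8 - 2*R*g (M(g, R) = -2*R*g + 8 = 8 - 2*R*g)
Z(A, c) = -8 + A - 8*c (Z(A, c) = A - (8 - 2*c*(-4)) = A - (8 + 8*c) = A + (-8 - 8*c) = -8 + A - 8*c)
(-4841 + 19803) + (Z(130, -116) + 13516)/(-4849 - 271) = (-4841 + 19803) + ((-8 + 130 - 8*(-116)) + 13516)/(-4849 - 271) = 14962 + ((-8 + 130 + 928) + 13516)/(-5120) = 14962 + (1050 + 13516)*(-1/5120) = 14962 + 14566*(-1/5120) = 14962 - 7283/2560 = 38295437/2560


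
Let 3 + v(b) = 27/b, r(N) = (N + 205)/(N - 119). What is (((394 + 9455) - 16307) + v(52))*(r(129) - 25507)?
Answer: 2139432138/13 ≈ 1.6457e+8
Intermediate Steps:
r(N) = (205 + N)/(-119 + N)
v(b) = -3 + 27/b
(((394 + 9455) - 16307) + v(52))*(r(129) - 25507) = (((394 + 9455) - 16307) + (-3 + 27/52))*((205 + 129)/(-119 + 129) - 25507) = ((9849 - 16307) + (-3 + 27*(1/52)))*(334/10 - 25507) = (-6458 + (-3 + 27/52))*((1/10)*334 - 25507) = (-6458 - 129/52)*(167/5 - 25507) = -335945/52*(-127368/5) = 2139432138/13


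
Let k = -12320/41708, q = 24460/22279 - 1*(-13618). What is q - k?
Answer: 3163827728934/232303133 ≈ 13619.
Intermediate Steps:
q = 303419882/22279 (q = 24460*(1/22279) + 13618 = 24460/22279 + 13618 = 303419882/22279 ≈ 13619.)
k = -3080/10427 (k = -12320*1/41708 = -3080/10427 ≈ -0.29539)
q - k = 303419882/22279 - 1*(-3080/10427) = 303419882/22279 + 3080/10427 = 3163827728934/232303133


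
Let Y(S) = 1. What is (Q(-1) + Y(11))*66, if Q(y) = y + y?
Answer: -66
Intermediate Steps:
Q(y) = 2*y
(Q(-1) + Y(11))*66 = (2*(-1) + 1)*66 = (-2 + 1)*66 = -1*66 = -66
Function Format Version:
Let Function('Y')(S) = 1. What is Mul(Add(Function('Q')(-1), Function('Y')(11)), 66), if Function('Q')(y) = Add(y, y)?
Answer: -66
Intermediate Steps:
Function('Q')(y) = Mul(2, y)
Mul(Add(Function('Q')(-1), Function('Y')(11)), 66) = Mul(Add(Mul(2, -1), 1), 66) = Mul(Add(-2, 1), 66) = Mul(-1, 66) = -66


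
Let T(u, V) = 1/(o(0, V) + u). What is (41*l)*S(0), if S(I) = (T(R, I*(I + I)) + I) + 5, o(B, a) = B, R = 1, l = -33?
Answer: -8118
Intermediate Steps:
T(u, V) = 1/u (T(u, V) = 1/(0 + u) = 1/u)
S(I) = 6 + I (S(I) = (1/1 + I) + 5 = (1 + I) + 5 = 6 + I)
(41*l)*S(0) = (41*(-33))*(6 + 0) = -1353*6 = -8118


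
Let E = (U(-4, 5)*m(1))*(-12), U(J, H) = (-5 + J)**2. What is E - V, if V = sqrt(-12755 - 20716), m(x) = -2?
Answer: 1944 - 3*I*sqrt(3719) ≈ 1944.0 - 182.95*I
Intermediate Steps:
E = 1944 (E = ((-5 - 4)**2*(-2))*(-12) = ((-9)**2*(-2))*(-12) = (81*(-2))*(-12) = -162*(-12) = 1944)
V = 3*I*sqrt(3719) (V = sqrt(-33471) = 3*I*sqrt(3719) ≈ 182.95*I)
E - V = 1944 - 3*I*sqrt(3719)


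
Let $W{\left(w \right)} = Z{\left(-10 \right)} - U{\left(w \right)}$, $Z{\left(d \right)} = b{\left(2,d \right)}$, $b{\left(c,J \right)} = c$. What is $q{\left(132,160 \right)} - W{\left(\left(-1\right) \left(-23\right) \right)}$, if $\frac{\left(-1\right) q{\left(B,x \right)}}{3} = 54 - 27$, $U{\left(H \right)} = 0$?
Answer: $-83$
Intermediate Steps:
$Z{\left(d \right)} = 2$
$W{\left(w \right)} = 2$ ($W{\left(w \right)} = 2 - 0 = 2 + 0 = 2$)
$q{\left(B,x \right)} = -81$ ($q{\left(B,x \right)} = - 3 \left(54 - 27\right) = \left(-3\right) 27 = -81$)
$q{\left(132,160 \right)} - W{\left(\left(-1\right) \left(-23\right) \right)} = -81 - 2 = -83$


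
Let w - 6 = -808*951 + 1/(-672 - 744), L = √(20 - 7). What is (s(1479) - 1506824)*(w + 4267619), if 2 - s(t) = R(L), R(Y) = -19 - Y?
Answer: -7466045031816613/1416 + 4954891271*√13/1416 ≈ -5.2726e+12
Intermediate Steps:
L = √13 ≈ 3.6056
w = -1088057233/1416 (w = 6 + (-808*951 + 1/(-672 - 744)) = 6 + (-768408 + 1/(-1416)) = 6 + (-768408 - 1/1416) = 6 - 1088065729/1416 = -1088057233/1416 ≈ -7.6840e+5)
s(t) = 21 + √13 (s(t) = 2 - (-19 - √13) = 2 + (19 + √13) = 21 + √13)
(s(1479) - 1506824)*(w + 4267619) = ((21 + √13) - 1506824)*(-1088057233/1416 + 4267619) = (-1506803 + √13)*(4954891271/1416) = -7466045031816613/1416 + 4954891271*√13/1416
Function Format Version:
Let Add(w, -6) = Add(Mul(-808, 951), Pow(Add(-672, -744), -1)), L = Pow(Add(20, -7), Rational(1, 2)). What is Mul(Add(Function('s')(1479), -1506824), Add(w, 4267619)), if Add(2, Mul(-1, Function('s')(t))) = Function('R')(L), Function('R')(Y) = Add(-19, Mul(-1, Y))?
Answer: Add(Rational(-7466045031816613, 1416), Mul(Rational(4954891271, 1416), Pow(13, Rational(1, 2)))) ≈ -5.2726e+12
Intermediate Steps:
L = Pow(13, Rational(1, 2)) ≈ 3.6056
w = Rational(-1088057233, 1416) (w = Add(6, Add(Mul(-808, 951), Pow(Add(-672, -744), -1))) = Add(6, Add(-768408, Pow(-1416, -1))) = Add(6, Add(-768408, Rational(-1, 1416))) = Add(6, Rational(-1088065729, 1416)) = Rational(-1088057233, 1416) ≈ -7.6840e+5)
Function('s')(t) = Add(21, Pow(13, Rational(1, 2))) (Function('s')(t) = Add(2, Mul(-1, Add(-19, Mul(-1, Pow(13, Rational(1, 2)))))) = Add(2, Add(19, Pow(13, Rational(1, 2)))) = Add(21, Pow(13, Rational(1, 2))))
Mul(Add(Function('s')(1479), -1506824), Add(w, 4267619)) = Mul(Add(Add(21, Pow(13, Rational(1, 2))), -1506824), Add(Rational(-1088057233, 1416), 4267619)) = Mul(Add(-1506803, Pow(13, Rational(1, 2))), Rational(4954891271, 1416)) = Add(Rational(-7466045031816613, 1416), Mul(Rational(4954891271, 1416), Pow(13, Rational(1, 2))))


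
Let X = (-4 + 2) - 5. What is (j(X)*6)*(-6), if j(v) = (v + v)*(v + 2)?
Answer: -2520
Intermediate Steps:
X = -7 (X = -2 - 5 = -7)
j(v) = 2*v*(2 + v) (j(v) = (2*v)*(2 + v) = 2*v*(2 + v))
(j(X)*6)*(-6) = ((2*(-7)*(2 - 7))*6)*(-6) = ((2*(-7)*(-5))*6)*(-6) = (70*6)*(-6) = 420*(-6) = -2520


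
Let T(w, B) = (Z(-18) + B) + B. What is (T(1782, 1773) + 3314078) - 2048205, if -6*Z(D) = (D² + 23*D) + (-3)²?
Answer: 2538865/2 ≈ 1.2694e+6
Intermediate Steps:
Z(D) = -3/2 - 23*D/6 - D²/6 (Z(D) = -((D² + 23*D) + (-3)²)/6 = -((D² + 23*D) + 9)/6 = -(9 + D² + 23*D)/6 = -3/2 - 23*D/6 - D²/6)
T(w, B) = 27/2 + 2*B (T(w, B) = ((-3/2 - 23/6*(-18) - ⅙*(-18)²) + B) + B = ((-3/2 + 69 - ⅙*324) + B) + B = ((-3/2 + 69 - 54) + B) + B = (27/2 + B) + B = 27/2 + 2*B)
(T(1782, 1773) + 3314078) - 2048205 = ((27/2 + 2*1773) + 3314078) - 2048205 = ((27/2 + 3546) + 3314078) - 2048205 = (7119/2 + 3314078) - 2048205 = 6635275/2 - 2048205 = 2538865/2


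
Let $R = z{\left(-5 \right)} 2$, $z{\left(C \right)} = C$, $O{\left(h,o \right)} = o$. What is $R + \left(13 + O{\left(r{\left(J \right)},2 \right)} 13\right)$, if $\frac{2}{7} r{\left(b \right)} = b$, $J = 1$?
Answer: $29$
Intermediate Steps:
$r{\left(b \right)} = \frac{7 b}{2}$
$R = -10$ ($R = \left(-5\right) 2 = -10$)
$R + \left(13 + O{\left(r{\left(J \right)},2 \right)} 13\right) = -10 + \left(13 + 2 \cdot 13\right) = -10 + \left(13 + 26\right) = -10 + 39 = 29$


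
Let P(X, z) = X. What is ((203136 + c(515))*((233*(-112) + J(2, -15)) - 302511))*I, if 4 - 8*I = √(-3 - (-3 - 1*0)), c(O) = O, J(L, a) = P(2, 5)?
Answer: -66920736855/2 ≈ -3.3460e+10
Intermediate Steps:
J(L, a) = 2
I = ½ (I = ½ - √(-3 - (-3 - 1*0))/8 = ½ - √(-3 - (-3 + 0))/8 = ½ - √(-3 - 1*(-3))/8 = ½ - √(-3 + 3)/8 = ½ - √0/8 = ½ - ⅛*0 = ½ + 0 = ½ ≈ 0.50000)
((203136 + c(515))*((233*(-112) + J(2, -15)) - 302511))*I = ((203136 + 515)*((233*(-112) + 2) - 302511))*(½) = (203651*((-26096 + 2) - 302511))*(½) = (203651*(-26094 - 302511))*(½) = (203651*(-328605))*(½) = -66920736855*½ = -66920736855/2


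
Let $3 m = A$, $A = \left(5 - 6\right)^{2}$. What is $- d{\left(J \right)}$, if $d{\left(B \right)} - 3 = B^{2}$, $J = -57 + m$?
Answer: $- \frac{28927}{9} \approx -3214.1$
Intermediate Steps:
$A = 1$ ($A = \left(-1\right)^{2} = 1$)
$m = \frac{1}{3}$ ($m = \frac{1}{3} \cdot 1 = \frac{1}{3} \approx 0.33333$)
$J = - \frac{170}{3}$ ($J = -57 + \frac{1}{3} = - \frac{170}{3} \approx -56.667$)
$d{\left(B \right)} = 3 + B^{2}$
$- d{\left(J \right)} = - (3 + \left(- \frac{170}{3}\right)^{2}) = - (3 + \frac{28900}{9}) = \left(-1\right) \frac{28927}{9} = - \frac{28927}{9}$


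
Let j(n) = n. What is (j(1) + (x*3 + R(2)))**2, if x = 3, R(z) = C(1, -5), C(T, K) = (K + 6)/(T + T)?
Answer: 441/4 ≈ 110.25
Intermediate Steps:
C(T, K) = (6 + K)/(2*T) (C(T, K) = (6 + K)/((2*T)) = (6 + K)*(1/(2*T)) = (6 + K)/(2*T))
R(z) = 1/2 (R(z) = (1/2)*(6 - 5)/1 = (1/2)*1*1 = 1/2)
(j(1) + (x*3 + R(2)))**2 = (1 + (3*3 + 1/2))**2 = (1 + (9 + 1/2))**2 = (1 + 19/2)**2 = (21/2)**2 = 441/4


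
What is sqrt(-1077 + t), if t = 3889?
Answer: 2*sqrt(703) ≈ 53.028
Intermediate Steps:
sqrt(-1077 + t) = sqrt(-1077 + 3889) = sqrt(2812) = 2*sqrt(703)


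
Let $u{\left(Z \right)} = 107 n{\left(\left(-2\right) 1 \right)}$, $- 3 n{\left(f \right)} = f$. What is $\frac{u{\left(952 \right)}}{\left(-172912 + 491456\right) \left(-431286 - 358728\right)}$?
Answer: $- \frac{107}{377481329424} \approx -2.8346 \cdot 10^{-10}$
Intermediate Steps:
$n{\left(f \right)} = - \frac{f}{3}$
$u{\left(Z \right)} = \frac{214}{3}$ ($u{\left(Z \right)} = 107 \left(- \frac{\left(-2\right) 1}{3}\right) = 107 \left(\left(- \frac{1}{3}\right) \left(-2\right)\right) = 107 \cdot \frac{2}{3} = \frac{214}{3}$)
$\frac{u{\left(952 \right)}}{\left(-172912 + 491456\right) \left(-431286 - 358728\right)} = \frac{214}{3 \left(-172912 + 491456\right) \left(-431286 - 358728\right)} = \frac{214}{3 \cdot 318544 \left(-790014\right)} = \frac{214}{3 \left(-251654219616\right)} = \frac{214}{3} \left(- \frac{1}{251654219616}\right) = - \frac{107}{377481329424}$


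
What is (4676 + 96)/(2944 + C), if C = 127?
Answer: 4772/3071 ≈ 1.5539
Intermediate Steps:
(4676 + 96)/(2944 + C) = (4676 + 96)/(2944 + 127) = 4772/3071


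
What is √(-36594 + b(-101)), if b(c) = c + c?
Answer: 2*I*√9199 ≈ 191.82*I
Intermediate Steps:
b(c) = 2*c
√(-36594 + b(-101)) = √(-36594 + 2*(-101)) = √(-36594 - 202) = √(-36796) = 2*I*√9199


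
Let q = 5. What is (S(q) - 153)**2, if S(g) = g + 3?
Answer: 21025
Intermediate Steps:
S(g) = 3 + g
(S(q) - 153)**2 = ((3 + 5) - 153)**2 = (8 - 153)**2 = (-145)**2 = 21025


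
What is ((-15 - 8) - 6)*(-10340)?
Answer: 299860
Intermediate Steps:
((-15 - 8) - 6)*(-10340) = (-23 - 6)*(-10340) = -29*(-10340) = 299860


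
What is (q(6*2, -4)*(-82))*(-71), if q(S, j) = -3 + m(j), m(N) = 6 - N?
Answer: 40754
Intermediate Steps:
q(S, j) = 3 - j (q(S, j) = -3 + (6 - j) = 3 - j)
(q(6*2, -4)*(-82))*(-71) = ((3 - 1*(-4))*(-82))*(-71) = ((3 + 4)*(-82))*(-71) = (7*(-82))*(-71) = -574*(-71) = 40754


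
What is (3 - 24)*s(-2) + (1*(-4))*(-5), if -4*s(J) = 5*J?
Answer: -65/2 ≈ -32.500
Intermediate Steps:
s(J) = -5*J/4
(3 - 24)*s(-2) + (1*(-4))*(-5) = (3 - 24)*(-5/4*(-2)) + (1*(-4))*(-5) = -21*5/2 - 4*(-5) = -105/2 + 20 = -65/2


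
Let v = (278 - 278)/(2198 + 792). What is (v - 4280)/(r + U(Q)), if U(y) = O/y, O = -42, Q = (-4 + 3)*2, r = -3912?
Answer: 4280/3891 ≈ 1.1000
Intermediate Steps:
Q = -2 (Q = -1*2 = -2)
U(y) = -42/y
v = 0 (v = 0/2990 = 0*(1/2990) = 0)
(v - 4280)/(r + U(Q)) = (0 - 4280)/(-3912 - 42/(-2)) = -4280/(-3912 - 42*(-½)) = -4280/(-3912 + 21) = -4280/(-3891) = -4280*(-1/3891) = 4280/3891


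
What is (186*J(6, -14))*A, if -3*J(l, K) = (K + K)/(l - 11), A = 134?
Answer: -232624/5 ≈ -46525.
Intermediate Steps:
J(l, K) = -2*K/(3*(-11 + l)) (J(l, K) = -(K + K)/(3*(l - 11)) = -2*K/(3*(-11 + l)))
(186*J(6, -14))*A = (186*(-2*(-14)/(-33 + 3*6)))*134 = (186*(-2*(-14)/(-33 + 18)))*134 = (186*(-2*(-14)/(-15)))*134 = (186*(-2*(-14)*(-1/15)))*134 = (186*(-28/15))*134 = -1736/5*134 = -232624/5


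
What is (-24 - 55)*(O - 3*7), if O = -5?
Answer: 2054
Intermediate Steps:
(-24 - 55)*(O - 3*7) = (-24 - 55)*(-5 - 3*7) = -79*(-5 - 21) = -79*(-26) = 2054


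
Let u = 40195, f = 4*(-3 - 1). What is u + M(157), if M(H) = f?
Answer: 40179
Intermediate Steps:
f = -16 (f = 4*(-4) = -16)
M(H) = -16
u + M(157) = 40195 - 16 = 40179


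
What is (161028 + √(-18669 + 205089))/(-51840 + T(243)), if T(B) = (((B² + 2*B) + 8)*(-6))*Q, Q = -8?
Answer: 13419/233852 + √46605/1403112 ≈ 0.057536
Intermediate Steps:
T(B) = 384 + 48*B² + 96*B (T(B) = (((B² + 2*B) + 8)*(-6))*(-8) = ((8 + B² + 2*B)*(-6))*(-8) = (-48 - 12*B - 6*B²)*(-8) = 384 + 48*B² + 96*B)
(161028 + √(-18669 + 205089))/(-51840 + T(243)) = (161028 + √(-18669 + 205089))/(-51840 + (384 + 48*243² + 96*243)) = (161028 + √186420)/(-51840 + (384 + 48*59049 + 23328)) = (161028 + 2*√46605)/(-51840 + (384 + 2834352 + 23328)) = (161028 + 2*√46605)/(-51840 + 2858064) = (161028 + 2*√46605)/2806224 = (161028 + 2*√46605)*(1/2806224) = 13419/233852 + √46605/1403112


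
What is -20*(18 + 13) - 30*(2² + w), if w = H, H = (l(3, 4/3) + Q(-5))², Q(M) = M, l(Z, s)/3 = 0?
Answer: -1490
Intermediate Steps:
l(Z, s) = 0 (l(Z, s) = 3*0 = 0)
H = 25 (H = (0 - 5)² = (-5)² = 25)
w = 25
-20*(18 + 13) - 30*(2² + w) = -20*(18 + 13) - 30*(2² + 25) = -20*31 - 30*(4 + 25) = -620 - 30*29 = -620 - 870 = -1490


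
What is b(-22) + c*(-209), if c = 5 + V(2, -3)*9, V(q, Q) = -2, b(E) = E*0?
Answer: 2717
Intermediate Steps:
b(E) = 0
c = -13 (c = 5 - 2*9 = 5 - 18 = -13)
b(-22) + c*(-209) = 0 - 13*(-209) = 0 + 2717 = 2717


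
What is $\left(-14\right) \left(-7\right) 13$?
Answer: $1274$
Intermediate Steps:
$\left(-14\right) \left(-7\right) 13 = 98 \cdot 13 = 1274$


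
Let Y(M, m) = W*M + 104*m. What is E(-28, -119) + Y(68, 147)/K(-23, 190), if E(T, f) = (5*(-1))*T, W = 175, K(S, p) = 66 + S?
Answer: 33208/43 ≈ 772.28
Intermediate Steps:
Y(M, m) = 104*m + 175*M (Y(M, m) = 175*M + 104*m = 104*m + 175*M)
E(T, f) = -5*T
E(-28, -119) + Y(68, 147)/K(-23, 190) = -5*(-28) + (104*147 + 175*68)/(66 - 23) = 140 + (15288 + 11900)/43 = 140 + 27188*(1/43) = 140 + 27188/43 = 33208/43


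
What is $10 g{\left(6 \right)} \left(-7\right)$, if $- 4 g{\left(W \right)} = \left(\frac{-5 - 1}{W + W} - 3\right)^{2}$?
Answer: $\frac{1715}{8} \approx 214.38$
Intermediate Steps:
$g{\left(W \right)} = - \frac{\left(-3 - \frac{3}{W}\right)^{2}}{4}$ ($g{\left(W \right)} = - \frac{\left(\frac{-5 - 1}{W + W} - 3\right)^{2}}{4} = - \frac{\left(- \frac{6}{2 W} - 3\right)^{2}}{4} = - \frac{\left(- 6 \frac{1}{2 W} - 3\right)^{2}}{4} = - \frac{\left(- \frac{3}{W} - 3\right)^{2}}{4} = - \frac{\left(-3 - \frac{3}{W}\right)^{2}}{4}$)
$10 g{\left(6 \right)} \left(-7\right) = 10 \left(- \frac{9 \left(1 + 6\right)^{2}}{4 \cdot 36}\right) \left(-7\right) = 10 \left(\left(- \frac{9}{4}\right) \frac{1}{36} \cdot 7^{2}\right) \left(-7\right) = 10 \left(\left(- \frac{9}{4}\right) \frac{1}{36} \cdot 49\right) \left(-7\right) = 10 \left(- \frac{49}{16}\right) \left(-7\right) = \left(- \frac{245}{8}\right) \left(-7\right) = \frac{1715}{8}$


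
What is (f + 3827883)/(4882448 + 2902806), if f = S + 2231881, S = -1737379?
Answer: 4322385/7785254 ≈ 0.55520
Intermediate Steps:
f = 494502 (f = -1737379 + 2231881 = 494502)
(f + 3827883)/(4882448 + 2902806) = (494502 + 3827883)/(4882448 + 2902806) = 4322385/7785254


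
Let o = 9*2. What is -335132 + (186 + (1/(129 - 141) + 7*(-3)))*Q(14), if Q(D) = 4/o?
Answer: -18095149/54 ≈ -3.3510e+5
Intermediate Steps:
o = 18
Q(D) = 2/9 (Q(D) = 4/18 = 4*(1/18) = 2/9)
-335132 + (186 + (1/(129 - 141) + 7*(-3)))*Q(14) = -335132 + (186 + (1/(129 - 141) + 7*(-3)))*(2/9) = -335132 + (186 + (1/(-12) - 21))*(2/9) = -335132 + (186 + (-1/12 - 21))*(2/9) = -335132 + (186 - 253/12)*(2/9) = -335132 + (1979/12)*(2/9) = -335132 + 1979/54 = -18095149/54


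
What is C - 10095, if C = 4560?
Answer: -5535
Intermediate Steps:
C - 10095 = 4560 - 10095 = -5535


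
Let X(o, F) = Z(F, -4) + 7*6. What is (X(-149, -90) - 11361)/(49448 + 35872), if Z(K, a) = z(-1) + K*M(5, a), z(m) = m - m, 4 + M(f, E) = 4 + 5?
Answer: -3923/28440 ≈ -0.13794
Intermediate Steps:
M(f, E) = 5 (M(f, E) = -4 + (4 + 5) = -4 + 9 = 5)
z(m) = 0
Z(K, a) = 5*K (Z(K, a) = 0 + K*5 = 0 + 5*K = 5*K)
X(o, F) = 42 + 5*F (X(o, F) = 5*F + 7*6 = 5*F + 42 = 42 + 5*F)
(X(-149, -90) - 11361)/(49448 + 35872) = ((42 + 5*(-90)) - 11361)/(49448 + 35872) = ((42 - 450) - 11361)/85320 = (-408 - 11361)*(1/85320) = -11769*1/85320 = -3923/28440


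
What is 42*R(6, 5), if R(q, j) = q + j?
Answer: 462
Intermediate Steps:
R(q, j) = j + q
42*R(6, 5) = 42*(5 + 6) = 42*11 = 462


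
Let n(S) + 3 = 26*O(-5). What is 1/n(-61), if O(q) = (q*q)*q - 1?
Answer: -1/3279 ≈ -0.00030497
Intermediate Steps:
O(q) = -1 + q³ (O(q) = q²*q - 1 = q³ - 1 = -1 + q³)
n(S) = -3279 (n(S) = -3 + 26*(-1 + (-5)³) = -3 + 26*(-1 - 125) = -3 + 26*(-126) = -3 - 3276 = -3279)
1/n(-61) = 1/(-3279) = -1/3279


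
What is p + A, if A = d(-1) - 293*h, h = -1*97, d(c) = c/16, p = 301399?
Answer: 5277119/16 ≈ 3.2982e+5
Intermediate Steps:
d(c) = c/16 (d(c) = c*(1/16) = c/16)
h = -97
A = 454735/16 (A = (1/16)*(-1) - 293*(-97) = -1/16 + 28421 = 454735/16 ≈ 28421.)
p + A = 301399 + 454735/16 = 5277119/16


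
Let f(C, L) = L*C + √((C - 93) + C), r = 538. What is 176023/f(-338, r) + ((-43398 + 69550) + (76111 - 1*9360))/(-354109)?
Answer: -14406624001404723/11709407680450445 - 176023*I*√769/33067241105 ≈ -1.2303 - 0.00014762*I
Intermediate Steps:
f(C, L) = √(-93 + 2*C) + C*L (f(C, L) = C*L + √((-93 + C) + C) = C*L + √(-93 + 2*C) = √(-93 + 2*C) + C*L)
176023/f(-338, r) + ((-43398 + 69550) + (76111 - 1*9360))/(-354109) = 176023/(√(-93 + 2*(-338)) - 338*538) + ((-43398 + 69550) + (76111 - 1*9360))/(-354109) = 176023/(√(-93 - 676) - 181844) + (26152 + (76111 - 9360))*(-1/354109) = 176023/(√(-769) - 181844) + (26152 + 66751)*(-1/354109) = 176023/(I*√769 - 181844) + 92903*(-1/354109) = 176023/(-181844 + I*√769) - 92903/354109 = -92903/354109 + 176023/(-181844 + I*√769)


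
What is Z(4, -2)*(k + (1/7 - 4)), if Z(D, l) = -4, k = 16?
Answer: -340/7 ≈ -48.571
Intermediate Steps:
Z(4, -2)*(k + (1/7 - 4)) = -4*(16 + (1/7 - 4)) = -4*(16 + (⅐ - 4)) = -4*(16 - 27/7) = -4*85/7 = -340/7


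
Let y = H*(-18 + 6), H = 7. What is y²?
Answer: 7056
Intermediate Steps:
y = -84 (y = 7*(-18 + 6) = 7*(-12) = -84)
y² = (-84)² = 7056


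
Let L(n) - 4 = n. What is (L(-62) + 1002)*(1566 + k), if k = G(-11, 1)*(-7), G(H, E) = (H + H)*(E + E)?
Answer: 1769056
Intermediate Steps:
L(n) = 4 + n
G(H, E) = 4*E*H (G(H, E) = (2*H)*(2*E) = 4*E*H)
k = 308 (k = (4*1*(-11))*(-7) = -44*(-7) = 308)
(L(-62) + 1002)*(1566 + k) = ((4 - 62) + 1002)*(1566 + 308) = (-58 + 1002)*1874 = 944*1874 = 1769056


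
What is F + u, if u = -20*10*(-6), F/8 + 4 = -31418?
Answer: -250176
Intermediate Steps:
F = -251376 (F = -32 + 8*(-31418) = -32 - 251344 = -251376)
u = 1200 (u = -200*(-6) = 1200)
F + u = -251376 + 1200 = -250176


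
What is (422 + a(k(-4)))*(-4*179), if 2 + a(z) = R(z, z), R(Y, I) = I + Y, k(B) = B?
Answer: -294992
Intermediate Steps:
a(z) = -2 + 2*z (a(z) = -2 + (z + z) = -2 + 2*z)
(422 + a(k(-4)))*(-4*179) = (422 + (-2 + 2*(-4)))*(-4*179) = (422 + (-2 - 8))*(-716) = (422 - 10)*(-716) = 412*(-716) = -294992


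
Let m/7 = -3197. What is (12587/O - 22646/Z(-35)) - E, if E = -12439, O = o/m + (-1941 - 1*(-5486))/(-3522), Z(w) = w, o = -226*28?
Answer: -175416208469/40747385 ≈ -4305.0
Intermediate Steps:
m = -22379 (m = 7*(-3197) = -22379)
o = -6328
O = -8149477/11259834 (O = -6328/(-22379) + (-1941 - 1*(-5486))/(-3522) = -6328*(-1/22379) + (-1941 + 5486)*(-1/3522) = 904/3197 + 3545*(-1/3522) = 904/3197 - 3545/3522 = -8149477/11259834 ≈ -0.72377)
(12587/O - 22646/Z(-35)) - E = (12587/(-8149477/11259834) - 22646/(-35)) - 1*(-12439) = (12587*(-11259834/8149477) - 22646*(-1/35)) + 12439 = (-141727530558/8149477 + 22646/35) + 12439 = -682272930484/40747385 + 12439 = -175416208469/40747385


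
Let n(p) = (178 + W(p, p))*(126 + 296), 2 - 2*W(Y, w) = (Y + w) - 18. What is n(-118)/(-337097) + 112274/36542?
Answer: 16564243517/6159099287 ≈ 2.6894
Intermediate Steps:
W(Y, w) = 10 - Y/2 - w/2 (W(Y, w) = 1 - ((Y + w) - 18)/2 = 1 - (-18 + Y + w)/2 = 1 + (9 - Y/2 - w/2) = 10 - Y/2 - w/2)
n(p) = 79336 - 422*p (n(p) = (178 + (10 - p/2 - p/2))*(126 + 296) = (178 + (10 - p))*422 = (188 - p)*422 = 79336 - 422*p)
n(-118)/(-337097) + 112274/36542 = (79336 - 422*(-118))/(-337097) + 112274/36542 = (79336 + 49796)*(-1/337097) + 112274*(1/36542) = 129132*(-1/337097) + 56137/18271 = -129132/337097 + 56137/18271 = 16564243517/6159099287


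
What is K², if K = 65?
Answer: 4225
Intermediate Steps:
K² = 65² = 4225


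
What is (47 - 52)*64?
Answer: -320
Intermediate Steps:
(47 - 52)*64 = -5*64 = -320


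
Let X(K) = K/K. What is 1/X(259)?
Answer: 1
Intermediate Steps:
X(K) = 1
1/X(259) = 1/1 = 1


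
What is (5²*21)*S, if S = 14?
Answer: 7350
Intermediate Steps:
(5²*21)*S = (5²*21)*14 = (25*21)*14 = 525*14 = 7350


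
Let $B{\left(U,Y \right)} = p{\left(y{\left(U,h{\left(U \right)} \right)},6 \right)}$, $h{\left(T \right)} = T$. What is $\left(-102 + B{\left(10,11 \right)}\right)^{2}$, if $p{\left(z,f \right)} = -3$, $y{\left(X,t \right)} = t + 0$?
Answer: $11025$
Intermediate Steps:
$y{\left(X,t \right)} = t$
$B{\left(U,Y \right)} = -3$
$\left(-102 + B{\left(10,11 \right)}\right)^{2} = \left(-102 - 3\right)^{2} = \left(-105\right)^{2} = 11025$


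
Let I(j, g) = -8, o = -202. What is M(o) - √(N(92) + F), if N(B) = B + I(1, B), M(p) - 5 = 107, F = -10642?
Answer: 112 - I*√10558 ≈ 112.0 - 102.75*I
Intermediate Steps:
M(p) = 112 (M(p) = 5 + 107 = 112)
N(B) = -8 + B (N(B) = B - 8 = -8 + B)
M(o) - √(N(92) + F) = 112 - √((-8 + 92) - 10642) = 112 - √(84 - 10642) = 112 - √(-10558) = 112 - I*√10558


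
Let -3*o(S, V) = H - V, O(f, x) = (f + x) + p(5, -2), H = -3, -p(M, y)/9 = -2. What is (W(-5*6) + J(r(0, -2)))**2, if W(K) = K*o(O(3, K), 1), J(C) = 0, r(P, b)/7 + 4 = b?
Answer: 1600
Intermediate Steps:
p(M, y) = 18 (p(M, y) = -9*(-2) = 18)
r(P, b) = -28 + 7*b
O(f, x) = 18 + f + x (O(f, x) = (f + x) + 18 = 18 + f + x)
o(S, V) = 1 + V/3 (o(S, V) = -(-3 - V)/3 = 1 + V/3)
W(K) = 4*K/3 (W(K) = K*(1 + (1/3)*1) = K*(1 + 1/3) = K*(4/3) = 4*K/3)
(W(-5*6) + J(r(0, -2)))**2 = (4*(-5*6)/3 + 0)**2 = ((4/3)*(-30) + 0)**2 = (-40 + 0)**2 = (-40)**2 = 1600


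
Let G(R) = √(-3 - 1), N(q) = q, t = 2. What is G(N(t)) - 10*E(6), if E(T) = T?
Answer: -60 + 2*I ≈ -60.0 + 2.0*I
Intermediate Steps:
G(R) = 2*I (G(R) = √(-4) = 2*I)
G(N(t)) - 10*E(6) = 2*I - 10*6 = 2*I - 60 = -60 + 2*I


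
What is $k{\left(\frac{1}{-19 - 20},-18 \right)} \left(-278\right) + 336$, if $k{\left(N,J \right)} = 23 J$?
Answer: $115428$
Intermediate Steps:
$k{\left(\frac{1}{-19 - 20},-18 \right)} \left(-278\right) + 336 = 23 \left(-18\right) \left(-278\right) + 336 = \left(-414\right) \left(-278\right) + 336 = 115092 + 336 = 115428$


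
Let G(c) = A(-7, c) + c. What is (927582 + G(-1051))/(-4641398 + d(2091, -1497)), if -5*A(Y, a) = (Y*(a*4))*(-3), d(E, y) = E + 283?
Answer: -4720939/23195120 ≈ -0.20353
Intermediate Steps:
d(E, y) = 283 + E
A(Y, a) = 12*Y*a/5 (A(Y, a) = -Y*(a*4)*(-3)/5 = -Y*(4*a)*(-3)/5 = -4*Y*a*(-3)/5 = -(-12)*Y*a/5 = 12*Y*a/5)
G(c) = -79*c/5 (G(c) = (12/5)*(-7)*c + c = -84*c/5 + c = -79*c/5)
(927582 + G(-1051))/(-4641398 + d(2091, -1497)) = (927582 - 79/5*(-1051))/(-4641398 + (283 + 2091)) = (927582 + 83029/5)/(-4641398 + 2374) = (4720939/5)/(-4639024) = (4720939/5)*(-1/4639024) = -4720939/23195120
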